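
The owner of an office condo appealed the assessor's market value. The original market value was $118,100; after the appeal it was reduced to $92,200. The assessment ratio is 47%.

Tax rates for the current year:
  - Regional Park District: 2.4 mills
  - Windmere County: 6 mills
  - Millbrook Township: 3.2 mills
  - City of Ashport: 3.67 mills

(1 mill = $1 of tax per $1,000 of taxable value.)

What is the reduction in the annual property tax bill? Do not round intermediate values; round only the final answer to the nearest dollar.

$186

Old assessed value = $118,100 × 0.47 = $55,507
New assessed value = $92,200 × 0.47 = $43,334
Combined rate = 0.0024 + 0.006 + 0.0032 + 0.00367 = 0.01527
Old tax = $55,507 × 0.01527 = $847.59189
New tax = $43,334 × 0.01527 = $661.71018
Reduction = $847.59189 − $661.71018 = $185.88171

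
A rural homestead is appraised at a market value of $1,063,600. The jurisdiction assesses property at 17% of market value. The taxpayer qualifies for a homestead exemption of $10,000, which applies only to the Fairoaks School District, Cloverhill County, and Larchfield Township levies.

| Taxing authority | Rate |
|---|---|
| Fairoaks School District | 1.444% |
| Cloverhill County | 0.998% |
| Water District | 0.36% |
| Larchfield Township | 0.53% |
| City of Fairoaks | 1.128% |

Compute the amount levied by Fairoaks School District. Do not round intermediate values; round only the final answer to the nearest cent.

$2,466.53

Assessed value = $1,063,600 × 0.17 = $180,812
Fairoaks School District taxable value = $180,812 − $10,000 = $170,812
Fairoaks School District levy = $170,812 × 0.01444 = $2,466.52528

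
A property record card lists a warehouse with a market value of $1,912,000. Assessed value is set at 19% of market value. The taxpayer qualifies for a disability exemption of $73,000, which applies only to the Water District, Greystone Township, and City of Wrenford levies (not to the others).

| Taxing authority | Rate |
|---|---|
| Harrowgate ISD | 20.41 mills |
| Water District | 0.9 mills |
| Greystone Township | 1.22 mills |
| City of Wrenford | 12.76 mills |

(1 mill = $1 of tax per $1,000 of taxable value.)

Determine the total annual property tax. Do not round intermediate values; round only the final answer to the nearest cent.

$11,733.91

Assessed value = $1,912,000 × 0.19 = $363,280
Harrowgate ISD: $363,280 × 0.02041 = $7,414.5448
Water District: ($363,280 − $73,000) × 0.0009 = $290,280 × 0.0009 = $261.252
Greystone Township: ($363,280 − $73,000) × 0.00122 = $290,280 × 0.00122 = $354.1416
City of Wrenford: ($363,280 − $73,000) × 0.01276 = $290,280 × 0.01276 = $3,703.9728
Total = $11,733.9112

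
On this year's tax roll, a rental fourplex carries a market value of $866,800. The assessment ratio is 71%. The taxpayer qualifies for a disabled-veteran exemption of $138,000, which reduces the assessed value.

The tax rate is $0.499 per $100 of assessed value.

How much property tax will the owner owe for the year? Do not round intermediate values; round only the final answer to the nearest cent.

Assessed value = $866,800 × 0.71 = $615,428
Taxable value = $615,428 − $138,000 = $477,428
Tax = $477,428 × 0.00499 = $2,382.36572

$2,382.37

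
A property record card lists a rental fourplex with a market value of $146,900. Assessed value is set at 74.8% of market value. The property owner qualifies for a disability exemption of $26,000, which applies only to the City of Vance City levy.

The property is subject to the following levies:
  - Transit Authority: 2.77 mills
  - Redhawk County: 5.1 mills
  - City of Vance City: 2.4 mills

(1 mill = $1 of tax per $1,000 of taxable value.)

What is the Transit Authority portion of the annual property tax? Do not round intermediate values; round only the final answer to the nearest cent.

Assessed value = $146,900 × 0.748 = $109,881.2
Transit Authority taxable value = $109,881.2 (exemption does not apply)
Transit Authority levy = $109,881.2 × 0.00277 = $304.370924

$304.37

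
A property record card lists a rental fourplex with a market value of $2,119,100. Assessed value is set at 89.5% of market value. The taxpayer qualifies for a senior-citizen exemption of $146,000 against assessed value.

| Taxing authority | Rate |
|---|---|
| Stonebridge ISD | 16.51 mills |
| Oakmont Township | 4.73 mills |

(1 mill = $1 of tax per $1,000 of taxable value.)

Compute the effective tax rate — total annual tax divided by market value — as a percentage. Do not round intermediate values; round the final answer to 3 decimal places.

1.755%

Assessed value = $2,119,100 × 0.895 = $1,896,594.5
Taxable value = $1,896,594.5 − $146,000 = $1,750,594.5
Stonebridge ISD: $1,750,594.5 × 0.01651 = $28,902.315195
Oakmont Township: $1,750,594.5 × 0.00473 = $8,280.311985
Total tax = $37,182.62718
Effective rate = $37,182.62718 ÷ $2,119,100 = 1.755% of market value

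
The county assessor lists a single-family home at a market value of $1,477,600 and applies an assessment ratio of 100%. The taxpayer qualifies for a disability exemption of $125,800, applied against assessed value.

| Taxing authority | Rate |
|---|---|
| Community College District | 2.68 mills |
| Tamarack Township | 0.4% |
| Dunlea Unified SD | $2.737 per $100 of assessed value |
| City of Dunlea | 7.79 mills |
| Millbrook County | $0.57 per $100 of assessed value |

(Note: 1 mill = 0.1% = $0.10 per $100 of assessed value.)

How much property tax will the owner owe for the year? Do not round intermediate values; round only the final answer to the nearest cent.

$64,264.57

Assessed value = $1,477,600 × 1 = $1,477,600
Taxable value = $1,477,600 − $125,800 = $1,351,800
Community College District: $1,351,800 × 0.00268 = $3,622.824
Tamarack Township: $1,351,800 × 0.004 = $5,407.2
Dunlea Unified SD: $1,351,800 × 0.02737 = $36,998.766
City of Dunlea: $1,351,800 × 0.00779 = $10,530.522
Millbrook County: $1,351,800 × 0.0057 = $7,705.26
Total = $64,264.572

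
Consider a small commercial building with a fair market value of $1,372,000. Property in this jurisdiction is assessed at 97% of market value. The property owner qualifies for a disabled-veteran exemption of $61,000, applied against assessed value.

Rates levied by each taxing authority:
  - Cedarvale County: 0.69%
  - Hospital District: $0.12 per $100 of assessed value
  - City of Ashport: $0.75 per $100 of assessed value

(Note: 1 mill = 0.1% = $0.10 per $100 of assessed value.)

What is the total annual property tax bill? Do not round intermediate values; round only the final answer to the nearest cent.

$19,809.50

Assessed value = $1,372,000 × 0.97 = $1,330,840
Taxable value = $1,330,840 − $61,000 = $1,269,840
Cedarvale County: $1,269,840 × 0.0069 = $8,761.896
Hospital District: $1,269,840 × 0.0012 = $1,523.808
City of Ashport: $1,269,840 × 0.0075 = $9,523.8
Total = $19,809.504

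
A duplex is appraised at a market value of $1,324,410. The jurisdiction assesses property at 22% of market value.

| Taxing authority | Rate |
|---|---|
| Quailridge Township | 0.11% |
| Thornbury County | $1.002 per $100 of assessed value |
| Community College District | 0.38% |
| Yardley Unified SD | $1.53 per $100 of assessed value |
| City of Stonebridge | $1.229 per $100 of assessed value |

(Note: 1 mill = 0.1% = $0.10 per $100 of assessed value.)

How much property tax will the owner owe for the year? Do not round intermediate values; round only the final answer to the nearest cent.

$12,386.15

Assessed value = $1,324,410 × 0.22 = $291,370.2
Quailridge Township: $291,370.2 × 0.0011 = $320.50722
Thornbury County: $291,370.2 × 0.01002 = $2,919.529404
Community College District: $291,370.2 × 0.0038 = $1,107.20676
Yardley Unified SD: $291,370.2 × 0.0153 = $4,457.96406
City of Stonebridge: $291,370.2 × 0.01229 = $3,580.939758
Total = $12,386.147202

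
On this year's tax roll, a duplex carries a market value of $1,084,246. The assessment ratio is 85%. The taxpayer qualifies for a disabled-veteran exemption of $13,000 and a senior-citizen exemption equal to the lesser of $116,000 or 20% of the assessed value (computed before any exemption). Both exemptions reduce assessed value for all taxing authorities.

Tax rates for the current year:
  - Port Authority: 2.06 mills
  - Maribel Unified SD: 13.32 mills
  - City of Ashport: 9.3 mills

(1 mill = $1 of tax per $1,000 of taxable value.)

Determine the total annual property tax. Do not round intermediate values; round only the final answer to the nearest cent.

Assessed value = $1,084,246 × 0.85 = $921,609.1
Senior-citizen exemption = min($116,000, 20% × $921,609.1) = min($116,000, $184,321.82) = $116,000 (dollar cap binds)
Taxable value = $921,609.1 − $13,000 − $116,000 = $792,609.1
Port Authority: $792,609.1 × 0.00206 = $1,632.774746
Maribel Unified SD: $792,609.1 × 0.01332 = $10,557.553212
City of Ashport: $792,609.1 × 0.0093 = $7,371.26463
Total = $19,561.592588

$19,561.59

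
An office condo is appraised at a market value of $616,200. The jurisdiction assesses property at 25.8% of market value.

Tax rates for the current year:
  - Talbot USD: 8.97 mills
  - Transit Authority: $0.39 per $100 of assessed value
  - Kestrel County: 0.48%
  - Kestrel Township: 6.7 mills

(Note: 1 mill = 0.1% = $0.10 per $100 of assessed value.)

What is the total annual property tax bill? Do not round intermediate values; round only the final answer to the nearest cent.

Assessed value = $616,200 × 0.258 = $158,979.6
Talbot USD: $158,979.6 × 0.00897 = $1,426.047012
Transit Authority: $158,979.6 × 0.0039 = $620.02044
Kestrel County: $158,979.6 × 0.0048 = $763.10208
Kestrel Township: $158,979.6 × 0.0067 = $1,065.16332
Total = $3,874.332852

$3,874.33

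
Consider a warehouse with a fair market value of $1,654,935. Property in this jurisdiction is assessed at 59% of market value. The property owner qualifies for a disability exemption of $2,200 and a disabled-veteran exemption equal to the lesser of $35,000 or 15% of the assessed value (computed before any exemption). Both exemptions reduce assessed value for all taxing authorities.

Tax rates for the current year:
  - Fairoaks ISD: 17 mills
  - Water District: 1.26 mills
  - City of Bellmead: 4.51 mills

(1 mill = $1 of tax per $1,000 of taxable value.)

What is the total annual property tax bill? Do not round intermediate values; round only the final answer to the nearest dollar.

Assessed value = $1,654,935 × 0.59 = $976,411.65
Disabled-veteran exemption = min($35,000, 15% × $976,411.65) = min($35,000, $146,461.7475) = $35,000 (dollar cap binds)
Taxable value = $976,411.65 − $2,200 − $35,000 = $939,211.65
Fairoaks ISD: $939,211.65 × 0.017 = $15,966.59805
Water District: $939,211.65 × 0.00126 = $1,183.406679
City of Bellmead: $939,211.65 × 0.00451 = $4,235.8445415
Total = $21,385.8492705

$21,386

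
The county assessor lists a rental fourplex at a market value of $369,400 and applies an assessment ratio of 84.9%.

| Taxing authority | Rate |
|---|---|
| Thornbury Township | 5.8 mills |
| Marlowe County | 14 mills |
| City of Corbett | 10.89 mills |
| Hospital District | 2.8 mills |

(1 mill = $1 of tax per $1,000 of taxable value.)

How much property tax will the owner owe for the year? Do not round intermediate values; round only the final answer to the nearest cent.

$10,503.15

Assessed value = $369,400 × 0.849 = $313,620.6
Thornbury Township: $313,620.6 × 0.0058 = $1,818.99948
Marlowe County: $313,620.6 × 0.014 = $4,390.6884
City of Corbett: $313,620.6 × 0.01089 = $3,415.328334
Hospital District: $313,620.6 × 0.0028 = $878.13768
Total = $1,818.99948 + $4,390.6884 + $3,415.328334 + $878.13768 = $10,503.153894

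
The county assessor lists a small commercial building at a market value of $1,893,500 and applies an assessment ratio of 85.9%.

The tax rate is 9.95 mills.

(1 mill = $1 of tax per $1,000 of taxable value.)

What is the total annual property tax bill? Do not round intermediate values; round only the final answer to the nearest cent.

$16,183.84

Assessed value = $1,893,500 × 0.859 = $1,626,516.5
Tax = $1,626,516.5 × 0.00995 = $16,183.839175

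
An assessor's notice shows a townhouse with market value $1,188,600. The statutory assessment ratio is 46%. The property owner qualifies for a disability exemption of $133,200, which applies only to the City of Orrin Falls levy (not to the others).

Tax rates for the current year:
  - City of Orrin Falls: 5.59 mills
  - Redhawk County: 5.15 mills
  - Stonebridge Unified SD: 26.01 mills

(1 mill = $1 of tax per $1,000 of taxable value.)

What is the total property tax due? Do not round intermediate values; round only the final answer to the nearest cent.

$19,348.70

Assessed value = $1,188,600 × 0.46 = $546,756
City of Orrin Falls: ($546,756 − $133,200) × 0.00559 = $413,556 × 0.00559 = $2,311.77804
Redhawk County: $546,756 × 0.00515 = $2,815.7934
Stonebridge Unified SD: $546,756 × 0.02601 = $14,221.12356
Total = $19,348.695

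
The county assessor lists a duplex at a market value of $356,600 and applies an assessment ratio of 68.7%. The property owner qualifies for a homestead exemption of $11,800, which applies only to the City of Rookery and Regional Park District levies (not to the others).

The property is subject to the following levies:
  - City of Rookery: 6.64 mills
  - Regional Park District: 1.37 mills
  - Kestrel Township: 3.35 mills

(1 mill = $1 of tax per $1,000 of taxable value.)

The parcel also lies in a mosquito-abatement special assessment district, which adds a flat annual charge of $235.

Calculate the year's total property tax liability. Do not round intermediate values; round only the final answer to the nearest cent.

Assessed value = $356,600 × 0.687 = $244,984.2
City of Rookery: ($244,984.2 − $11,800) × 0.00664 = $233,184.2 × 0.00664 = $1,548.343088
Regional Park District: ($244,984.2 − $11,800) × 0.00137 = $233,184.2 × 0.00137 = $319.462354
Kestrel Township: $244,984.2 × 0.00335 = $820.69707
Levies subtotal = $2,688.502512
Total = $2,688.502512 + $235 = $2,923.502512

$2,923.50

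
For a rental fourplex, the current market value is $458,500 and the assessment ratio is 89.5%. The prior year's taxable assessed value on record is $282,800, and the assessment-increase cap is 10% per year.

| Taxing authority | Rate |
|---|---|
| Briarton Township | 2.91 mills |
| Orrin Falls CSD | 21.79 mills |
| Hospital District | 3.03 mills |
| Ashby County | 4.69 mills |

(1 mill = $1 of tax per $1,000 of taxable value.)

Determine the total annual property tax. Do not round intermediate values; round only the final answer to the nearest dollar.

Uncapped assessed value = $458,500 × 0.895 = $410,357.5
Cap limit = $282,800 × 1.1 = $311,080
Taxable assessed value = min($410,357.5, $311,080) = $311,080 (cap binds)
Briarton Township: $311,080 × 0.00291 = $905.2428
Orrin Falls CSD: $311,080 × 0.02179 = $6,778.4332
Hospital District: $311,080 × 0.00303 = $942.5724
Ashby County: $311,080 × 0.00469 = $1,458.9652
Total = $10,085.2136

$10,085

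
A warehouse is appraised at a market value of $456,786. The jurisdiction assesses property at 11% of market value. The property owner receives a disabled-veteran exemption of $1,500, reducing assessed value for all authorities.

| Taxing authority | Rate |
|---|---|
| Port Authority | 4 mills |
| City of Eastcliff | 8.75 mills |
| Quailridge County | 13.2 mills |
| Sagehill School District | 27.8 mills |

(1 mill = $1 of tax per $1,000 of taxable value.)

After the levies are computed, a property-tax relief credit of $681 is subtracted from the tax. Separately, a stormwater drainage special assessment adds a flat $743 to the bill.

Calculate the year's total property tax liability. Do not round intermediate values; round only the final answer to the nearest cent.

$2,682.12

Assessed value = $456,786 × 0.11 = $50,246.46
Taxable value = $50,246.46 − $1,500 = $48,746.46
Port Authority: $48,746.46 × 0.004 = $194.98584
City of Eastcliff: $48,746.46 × 0.00875 = $426.531525
Quailridge County: $48,746.46 × 0.0132 = $643.453272
Sagehill School District: $48,746.46 × 0.0278 = $1,355.151588
Levies subtotal = $2,620.122225
After credit = $2,620.122225 − $681 = $1,939.122225
Total = $1,939.122225 + $743 = $2,682.122225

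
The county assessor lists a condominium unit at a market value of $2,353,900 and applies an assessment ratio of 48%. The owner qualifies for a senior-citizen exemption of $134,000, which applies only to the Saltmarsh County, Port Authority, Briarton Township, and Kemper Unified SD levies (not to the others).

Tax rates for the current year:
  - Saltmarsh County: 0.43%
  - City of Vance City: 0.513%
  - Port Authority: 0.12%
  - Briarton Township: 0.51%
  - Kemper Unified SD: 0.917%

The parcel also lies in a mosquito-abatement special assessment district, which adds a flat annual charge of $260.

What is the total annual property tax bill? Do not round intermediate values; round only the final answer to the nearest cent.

Assessed value = $2,353,900 × 0.48 = $1,129,872
Saltmarsh County: ($1,129,872 − $134,000) × 0.0043 = $995,872 × 0.0043 = $4,282.2496
City of Vance City: $1,129,872 × 0.00513 = $5,796.24336
Port Authority: ($1,129,872 − $134,000) × 0.0012 = $995,872 × 0.0012 = $1,195.0464
Briarton Township: ($1,129,872 − $134,000) × 0.0051 = $995,872 × 0.0051 = $5,078.9472
Kemper Unified SD: ($1,129,872 − $134,000) × 0.00917 = $995,872 × 0.00917 = $9,132.14624
Levies subtotal = $25,484.6328
Total = $25,484.6328 + $260 = $25,744.6328

$25,744.63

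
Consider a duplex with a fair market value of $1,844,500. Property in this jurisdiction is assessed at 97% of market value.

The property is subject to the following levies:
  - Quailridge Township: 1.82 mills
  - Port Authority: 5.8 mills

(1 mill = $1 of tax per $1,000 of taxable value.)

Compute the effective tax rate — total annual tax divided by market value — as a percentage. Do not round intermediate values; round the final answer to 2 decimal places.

Assessed value = $1,844,500 × 0.97 = $1,789,165
Quailridge Township: $1,789,165 × 0.00182 = $3,256.2803
Port Authority: $1,789,165 × 0.0058 = $10,377.157
Total tax = $13,633.4373
Effective rate = $13,633.4373 ÷ $1,844,500 = 0.74% of market value

0.74%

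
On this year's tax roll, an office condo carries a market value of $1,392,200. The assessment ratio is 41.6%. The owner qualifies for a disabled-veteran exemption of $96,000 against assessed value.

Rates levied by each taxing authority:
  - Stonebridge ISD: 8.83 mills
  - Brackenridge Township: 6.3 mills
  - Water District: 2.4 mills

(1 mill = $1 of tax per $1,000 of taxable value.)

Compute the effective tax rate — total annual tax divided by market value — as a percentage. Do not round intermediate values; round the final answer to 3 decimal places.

0.608%

Assessed value = $1,392,200 × 0.416 = $579,155.2
Taxable value = $579,155.2 − $96,000 = $483,155.2
Stonebridge ISD: $483,155.2 × 0.00883 = $4,266.260416
Brackenridge Township: $483,155.2 × 0.0063 = $3,043.87776
Water District: $483,155.2 × 0.0024 = $1,159.57248
Total tax = $8,469.710656
Effective rate = $8,469.710656 ÷ $1,392,200 = 0.608% of market value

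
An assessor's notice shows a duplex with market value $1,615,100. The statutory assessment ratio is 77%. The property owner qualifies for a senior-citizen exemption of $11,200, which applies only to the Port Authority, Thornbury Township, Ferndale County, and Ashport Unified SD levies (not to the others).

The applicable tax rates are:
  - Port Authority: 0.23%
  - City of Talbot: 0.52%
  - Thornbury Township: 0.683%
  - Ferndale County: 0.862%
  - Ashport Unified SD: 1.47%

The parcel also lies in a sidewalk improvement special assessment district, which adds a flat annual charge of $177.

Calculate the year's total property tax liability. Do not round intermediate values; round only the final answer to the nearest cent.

Assessed value = $1,615,100 × 0.77 = $1,243,627
Port Authority: ($1,243,627 − $11,200) × 0.0023 = $1,232,427 × 0.0023 = $2,834.5821
City of Talbot: $1,243,627 × 0.0052 = $6,466.8604
Thornbury Township: ($1,243,627 − $11,200) × 0.00683 = $1,232,427 × 0.00683 = $8,417.47641
Ferndale County: ($1,243,627 − $11,200) × 0.00862 = $1,232,427 × 0.00862 = $10,623.52074
Ashport Unified SD: ($1,243,627 − $11,200) × 0.0147 = $1,232,427 × 0.0147 = $18,116.6769
Levies subtotal = $46,459.11655
Total = $46,459.11655 + $177 = $46,636.11655

$46,636.12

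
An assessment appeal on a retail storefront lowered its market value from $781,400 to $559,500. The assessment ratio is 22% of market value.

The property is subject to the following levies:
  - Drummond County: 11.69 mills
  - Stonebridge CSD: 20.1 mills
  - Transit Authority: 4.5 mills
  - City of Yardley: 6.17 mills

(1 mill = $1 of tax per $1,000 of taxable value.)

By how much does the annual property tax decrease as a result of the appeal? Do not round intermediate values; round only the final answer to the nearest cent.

$2,072.81

Old assessed value = $781,400 × 0.22 = $171,908
New assessed value = $559,500 × 0.22 = $123,090
Combined rate = 0.01169 + 0.0201 + 0.0045 + 0.00617 = 0.04246
Old tax = $171,908 × 0.04246 = $7,299.21368
New tax = $123,090 × 0.04246 = $5,226.4014
Reduction = $7,299.21368 − $5,226.4014 = $2,072.81228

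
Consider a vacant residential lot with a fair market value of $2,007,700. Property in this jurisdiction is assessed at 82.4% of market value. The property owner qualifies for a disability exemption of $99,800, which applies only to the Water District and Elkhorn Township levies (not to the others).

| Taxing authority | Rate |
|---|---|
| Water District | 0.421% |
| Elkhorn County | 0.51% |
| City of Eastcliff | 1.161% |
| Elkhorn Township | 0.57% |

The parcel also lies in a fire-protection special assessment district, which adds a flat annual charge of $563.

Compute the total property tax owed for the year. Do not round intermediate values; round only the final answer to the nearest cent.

$43,612.64

Assessed value = $2,007,700 × 0.824 = $1,654,344.8
Water District: ($1,654,344.8 − $99,800) × 0.00421 = $1,554,544.8 × 0.00421 = $6,544.633608
Elkhorn County: $1,654,344.8 × 0.0051 = $8,437.15848
City of Eastcliff: $1,654,344.8 × 0.01161 = $19,206.943128
Elkhorn Township: ($1,654,344.8 − $99,800) × 0.0057 = $1,554,544.8 × 0.0057 = $8,860.90536
Levies subtotal = $43,049.640576
Total = $43,049.640576 + $563 = $43,612.640576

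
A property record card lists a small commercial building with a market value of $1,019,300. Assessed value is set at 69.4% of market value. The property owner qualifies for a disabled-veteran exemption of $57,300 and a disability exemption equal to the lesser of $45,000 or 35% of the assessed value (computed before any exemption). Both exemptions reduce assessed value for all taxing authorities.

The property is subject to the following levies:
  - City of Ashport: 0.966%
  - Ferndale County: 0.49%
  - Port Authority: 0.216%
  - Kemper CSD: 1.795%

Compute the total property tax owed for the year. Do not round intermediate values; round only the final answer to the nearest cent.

Assessed value = $1,019,300 × 0.694 = $707,394.2
Disability exemption = min($45,000, 35% × $707,394.2) = min($45,000, $247,587.97) = $45,000 (dollar cap binds)
Taxable value = $707,394.2 − $57,300 − $45,000 = $605,094.2
City of Ashport: $605,094.2 × 0.00966 = $5,845.209972
Ferndale County: $605,094.2 × 0.0049 = $2,964.96158
Port Authority: $605,094.2 × 0.00216 = $1,307.003472
Kemper CSD: $605,094.2 × 0.01795 = $10,861.44089
Total = $20,978.615914

$20,978.62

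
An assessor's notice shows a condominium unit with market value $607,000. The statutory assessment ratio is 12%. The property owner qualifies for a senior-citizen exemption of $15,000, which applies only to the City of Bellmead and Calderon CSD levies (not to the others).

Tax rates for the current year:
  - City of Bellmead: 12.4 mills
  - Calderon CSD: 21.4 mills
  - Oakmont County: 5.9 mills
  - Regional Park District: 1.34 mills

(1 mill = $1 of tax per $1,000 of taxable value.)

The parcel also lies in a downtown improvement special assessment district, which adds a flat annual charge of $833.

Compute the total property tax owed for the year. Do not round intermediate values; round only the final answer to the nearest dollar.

Assessed value = $607,000 × 0.12 = $72,840
City of Bellmead: ($72,840 − $15,000) × 0.0124 = $57,840 × 0.0124 = $717.216
Calderon CSD: ($72,840 − $15,000) × 0.0214 = $57,840 × 0.0214 = $1,237.776
Oakmont County: $72,840 × 0.0059 = $429.756
Regional Park District: $72,840 × 0.00134 = $97.6056
Levies subtotal = $2,482.3536
Total = $2,482.3536 + $833 = $3,315.3536

$3,315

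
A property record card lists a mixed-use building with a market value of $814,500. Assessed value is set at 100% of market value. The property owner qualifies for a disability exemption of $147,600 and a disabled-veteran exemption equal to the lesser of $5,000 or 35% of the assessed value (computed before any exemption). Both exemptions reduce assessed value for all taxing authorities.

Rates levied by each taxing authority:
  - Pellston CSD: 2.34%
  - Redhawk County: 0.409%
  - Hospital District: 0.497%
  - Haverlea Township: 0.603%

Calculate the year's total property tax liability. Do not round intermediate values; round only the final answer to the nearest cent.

Assessed value = $814,500 × 1 = $814,500
Disabled-veteran exemption = min($5,000, 35% × $814,500) = min($5,000, $285,075) = $5,000 (dollar cap binds)
Taxable value = $814,500 − $147,600 − $5,000 = $661,900
Pellston CSD: $661,900 × 0.0234 = $15,488.46
Redhawk County: $661,900 × 0.00409 = $2,707.171
Hospital District: $661,900 × 0.00497 = $3,289.643
Haverlea Township: $661,900 × 0.00603 = $3,991.257
Total = $25,476.531

$25,476.53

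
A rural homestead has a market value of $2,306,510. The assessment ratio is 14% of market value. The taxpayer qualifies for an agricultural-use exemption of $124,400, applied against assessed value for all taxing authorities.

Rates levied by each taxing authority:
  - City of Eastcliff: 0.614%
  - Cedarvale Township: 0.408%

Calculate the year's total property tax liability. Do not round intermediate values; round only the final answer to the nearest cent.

Assessed value = $2,306,510 × 0.14 = $322,911.4
Taxable value = $322,911.4 − $124,400 = $198,511.4
City of Eastcliff: $198,511.4 × 0.00614 = $1,218.859996
Cedarvale Township: $198,511.4 × 0.00408 = $809.926512
Total = $1,218.859996 + $809.926512 = $2,028.786508

$2,028.79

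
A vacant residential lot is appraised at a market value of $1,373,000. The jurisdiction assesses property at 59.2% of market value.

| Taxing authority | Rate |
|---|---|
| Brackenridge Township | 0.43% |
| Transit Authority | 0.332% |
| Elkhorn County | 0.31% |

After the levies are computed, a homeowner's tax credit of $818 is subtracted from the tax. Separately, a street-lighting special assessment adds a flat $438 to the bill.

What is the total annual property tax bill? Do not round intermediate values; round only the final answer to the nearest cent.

Assessed value = $1,373,000 × 0.592 = $812,816
Brackenridge Township: $812,816 × 0.0043 = $3,495.1088
Transit Authority: $812,816 × 0.00332 = $2,698.54912
Elkhorn County: $812,816 × 0.0031 = $2,519.7296
Levies subtotal = $8,713.38752
After credit = $8,713.38752 − $818 = $7,895.38752
Total = $7,895.38752 + $438 = $8,333.38752

$8,333.39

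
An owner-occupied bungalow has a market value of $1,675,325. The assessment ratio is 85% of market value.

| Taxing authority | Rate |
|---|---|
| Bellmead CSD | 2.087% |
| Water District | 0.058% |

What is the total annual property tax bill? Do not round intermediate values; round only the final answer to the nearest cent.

$30,545.36

Assessed value = $1,675,325 × 0.85 = $1,424,026.25
Bellmead CSD: $1,424,026.25 × 0.02087 = $29,719.4278375
Water District: $1,424,026.25 × 0.00058 = $825.935225
Total = $29,719.4278375 + $825.935225 = $30,545.3630625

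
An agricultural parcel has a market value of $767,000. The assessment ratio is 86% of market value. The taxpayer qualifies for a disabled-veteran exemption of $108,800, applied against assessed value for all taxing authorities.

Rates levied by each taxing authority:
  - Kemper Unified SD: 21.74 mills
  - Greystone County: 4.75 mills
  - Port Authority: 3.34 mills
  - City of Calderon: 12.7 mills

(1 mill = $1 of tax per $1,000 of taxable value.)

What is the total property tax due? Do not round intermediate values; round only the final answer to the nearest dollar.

$23,426

Assessed value = $767,000 × 0.86 = $659,620
Taxable value = $659,620 − $108,800 = $550,820
Kemper Unified SD: $550,820 × 0.02174 = $11,974.8268
Greystone County: $550,820 × 0.00475 = $2,616.395
Port Authority: $550,820 × 0.00334 = $1,839.7388
City of Calderon: $550,820 × 0.0127 = $6,995.414
Total = $11,974.8268 + $2,616.395 + $1,839.7388 + $6,995.414 = $23,426.3746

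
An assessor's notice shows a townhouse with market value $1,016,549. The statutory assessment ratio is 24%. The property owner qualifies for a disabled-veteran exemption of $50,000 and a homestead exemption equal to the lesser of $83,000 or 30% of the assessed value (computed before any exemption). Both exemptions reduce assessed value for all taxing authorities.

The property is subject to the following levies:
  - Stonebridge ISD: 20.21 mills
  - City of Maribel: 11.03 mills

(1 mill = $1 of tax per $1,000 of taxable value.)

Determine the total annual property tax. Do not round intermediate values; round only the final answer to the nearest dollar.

$3,773

Assessed value = $1,016,549 × 0.24 = $243,971.76
Homestead exemption = min($83,000, 30% × $243,971.76) = min($83,000, $73,191.528) = $73,191.528 (percentage binds)
Taxable value = $243,971.76 − $50,000 − $73,191.528 = $120,780.232
Stonebridge ISD: $120,780.232 × 0.02021 = $2,440.96848872
City of Maribel: $120,780.232 × 0.01103 = $1,332.20595896
Total = $3,773.17444768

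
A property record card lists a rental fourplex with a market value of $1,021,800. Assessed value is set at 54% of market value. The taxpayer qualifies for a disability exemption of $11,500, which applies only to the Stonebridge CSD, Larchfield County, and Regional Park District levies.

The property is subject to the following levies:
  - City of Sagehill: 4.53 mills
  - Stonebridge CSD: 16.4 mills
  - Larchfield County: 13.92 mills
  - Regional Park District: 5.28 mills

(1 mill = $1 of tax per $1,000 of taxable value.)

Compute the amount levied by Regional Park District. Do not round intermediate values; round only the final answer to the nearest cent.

$2,852.64

Assessed value = $1,021,800 × 0.54 = $551,772
Regional Park District taxable value = $551,772 − $11,500 = $540,272
Regional Park District levy = $540,272 × 0.00528 = $2,852.63616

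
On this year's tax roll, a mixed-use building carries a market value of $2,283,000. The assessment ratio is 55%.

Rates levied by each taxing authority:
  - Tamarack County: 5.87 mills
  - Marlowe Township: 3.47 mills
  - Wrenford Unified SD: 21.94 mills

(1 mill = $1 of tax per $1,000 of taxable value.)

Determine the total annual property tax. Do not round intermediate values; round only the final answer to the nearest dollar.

Assessed value = $2,283,000 × 0.55 = $1,255,650
Tamarack County: $1,255,650 × 0.00587 = $7,370.6655
Marlowe Township: $1,255,650 × 0.00347 = $4,357.1055
Wrenford Unified SD: $1,255,650 × 0.02194 = $27,548.961
Total = $7,370.6655 + $4,357.1055 + $27,548.961 = $39,276.732

$39,277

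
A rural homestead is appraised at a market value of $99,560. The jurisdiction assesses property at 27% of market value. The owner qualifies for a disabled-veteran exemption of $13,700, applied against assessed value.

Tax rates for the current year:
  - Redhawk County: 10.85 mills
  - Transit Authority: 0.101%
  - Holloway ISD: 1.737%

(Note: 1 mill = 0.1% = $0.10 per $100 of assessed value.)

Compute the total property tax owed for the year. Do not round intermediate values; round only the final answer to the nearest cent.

Assessed value = $99,560 × 0.27 = $26,881.2
Taxable value = $26,881.2 − $13,700 = $13,181.2
Redhawk County: $13,181.2 × 0.01085 = $143.01602
Transit Authority: $13,181.2 × 0.00101 = $13.313012
Holloway ISD: $13,181.2 × 0.01737 = $228.957444
Total = $385.286476

$385.29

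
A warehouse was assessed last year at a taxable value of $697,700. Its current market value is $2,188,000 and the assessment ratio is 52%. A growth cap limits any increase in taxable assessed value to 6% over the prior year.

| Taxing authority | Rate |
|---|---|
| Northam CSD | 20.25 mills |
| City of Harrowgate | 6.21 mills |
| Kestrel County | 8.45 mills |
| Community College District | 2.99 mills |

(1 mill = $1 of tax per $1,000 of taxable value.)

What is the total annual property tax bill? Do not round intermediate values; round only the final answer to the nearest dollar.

$28,029

Uncapped assessed value = $2,188,000 × 0.52 = $1,137,760
Cap limit = $697,700 × 1.06 = $739,562
Taxable assessed value = min($1,137,760, $739,562) = $739,562 (cap binds)
Northam CSD: $739,562 × 0.02025 = $14,976.1305
City of Harrowgate: $739,562 × 0.00621 = $4,592.68002
Kestrel County: $739,562 × 0.00845 = $6,249.2989
Community College District: $739,562 × 0.00299 = $2,211.29038
Total = $28,029.3998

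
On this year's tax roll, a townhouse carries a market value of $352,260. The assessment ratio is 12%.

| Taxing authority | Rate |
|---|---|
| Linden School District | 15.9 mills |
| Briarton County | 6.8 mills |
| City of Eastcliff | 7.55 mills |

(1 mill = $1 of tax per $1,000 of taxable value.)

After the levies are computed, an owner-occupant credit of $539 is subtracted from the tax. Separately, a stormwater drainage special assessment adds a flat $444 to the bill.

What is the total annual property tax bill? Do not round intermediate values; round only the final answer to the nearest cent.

$1,183.70

Assessed value = $352,260 × 0.12 = $42,271.2
Linden School District: $42,271.2 × 0.0159 = $672.11208
Briarton County: $42,271.2 × 0.0068 = $287.44416
City of Eastcliff: $42,271.2 × 0.00755 = $319.14756
Levies subtotal = $1,278.7038
After credit = $1,278.7038 − $539 = $739.7038
Total = $739.7038 + $444 = $1,183.7038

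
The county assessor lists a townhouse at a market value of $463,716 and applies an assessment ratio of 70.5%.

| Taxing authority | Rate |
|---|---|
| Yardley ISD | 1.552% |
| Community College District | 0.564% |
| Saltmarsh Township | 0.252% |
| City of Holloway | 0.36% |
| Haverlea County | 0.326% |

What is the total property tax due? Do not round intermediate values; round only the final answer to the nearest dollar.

Assessed value = $463,716 × 0.705 = $326,919.78
Yardley ISD: $326,919.78 × 0.01552 = $5,073.7949856
Community College District: $326,919.78 × 0.00564 = $1,843.8275592
Saltmarsh Township: $326,919.78 × 0.00252 = $823.8378456
City of Holloway: $326,919.78 × 0.0036 = $1,176.911208
Haverlea County: $326,919.78 × 0.00326 = $1,065.7584828
Total = $5,073.7949856 + $1,843.8275592 + $823.8378456 + $1,176.911208 + $1,065.7584828 = $9,984.1300812

$9,984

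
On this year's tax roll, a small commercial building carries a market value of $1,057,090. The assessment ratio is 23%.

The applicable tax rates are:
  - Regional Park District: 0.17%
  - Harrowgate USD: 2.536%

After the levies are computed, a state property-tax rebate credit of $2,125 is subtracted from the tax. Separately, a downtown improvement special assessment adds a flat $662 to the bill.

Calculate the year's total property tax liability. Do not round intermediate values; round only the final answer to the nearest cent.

$5,116.12

Assessed value = $1,057,090 × 0.23 = $243,130.7
Regional Park District: $243,130.7 × 0.0017 = $413.32219
Harrowgate USD: $243,130.7 × 0.02536 = $6,165.794552
Levies subtotal = $6,579.116742
After credit = $6,579.116742 − $2,125 = $4,454.116742
Total = $4,454.116742 + $662 = $5,116.116742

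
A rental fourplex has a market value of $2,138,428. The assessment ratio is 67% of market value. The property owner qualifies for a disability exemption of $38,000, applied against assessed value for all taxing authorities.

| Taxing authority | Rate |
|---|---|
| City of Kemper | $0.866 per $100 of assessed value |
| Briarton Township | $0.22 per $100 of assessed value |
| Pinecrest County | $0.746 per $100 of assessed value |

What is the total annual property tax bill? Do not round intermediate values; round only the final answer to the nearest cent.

$25,551.76

Assessed value = $2,138,428 × 0.67 = $1,432,746.76
Taxable value = $1,432,746.76 − $38,000 = $1,394,746.76
City of Kemper: $1,394,746.76 × 0.00866 = $12,078.5069416
Briarton Township: $1,394,746.76 × 0.0022 = $3,068.442872
Pinecrest County: $1,394,746.76 × 0.00746 = $10,404.8108296
Total = $12,078.5069416 + $3,068.442872 + $10,404.8108296 = $25,551.7606432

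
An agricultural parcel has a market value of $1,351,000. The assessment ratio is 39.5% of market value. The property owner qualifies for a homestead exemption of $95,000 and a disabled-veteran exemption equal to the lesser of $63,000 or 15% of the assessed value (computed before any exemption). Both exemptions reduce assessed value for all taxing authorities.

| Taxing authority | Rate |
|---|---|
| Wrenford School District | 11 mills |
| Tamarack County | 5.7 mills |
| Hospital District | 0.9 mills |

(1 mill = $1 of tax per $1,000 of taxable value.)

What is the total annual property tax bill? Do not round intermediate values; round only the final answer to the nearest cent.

Assessed value = $1,351,000 × 0.395 = $533,645
Disabled-veteran exemption = min($63,000, 15% × $533,645) = min($63,000, $80,046.75) = $63,000 (dollar cap binds)
Taxable value = $533,645 − $95,000 − $63,000 = $375,645
Wrenford School District: $375,645 × 0.011 = $4,132.095
Tamarack County: $375,645 × 0.0057 = $2,141.1765
Hospital District: $375,645 × 0.0009 = $338.0805
Total = $6,611.352

$6,611.35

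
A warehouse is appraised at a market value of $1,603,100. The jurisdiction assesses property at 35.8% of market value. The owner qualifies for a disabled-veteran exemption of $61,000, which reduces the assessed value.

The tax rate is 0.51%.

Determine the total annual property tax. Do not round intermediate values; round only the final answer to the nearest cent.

Assessed value = $1,603,100 × 0.358 = $573,909.8
Taxable value = $573,909.8 − $61,000 = $512,909.8
Tax = $512,909.8 × 0.0051 = $2,615.83998

$2,615.84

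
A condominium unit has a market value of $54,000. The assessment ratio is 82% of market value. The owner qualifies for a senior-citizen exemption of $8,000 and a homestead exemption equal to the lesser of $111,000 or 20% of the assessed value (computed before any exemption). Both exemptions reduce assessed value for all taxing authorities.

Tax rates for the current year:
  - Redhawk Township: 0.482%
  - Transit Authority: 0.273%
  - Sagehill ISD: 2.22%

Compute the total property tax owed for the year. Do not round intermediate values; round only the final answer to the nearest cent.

Assessed value = $54,000 × 0.82 = $44,280
Homestead exemption = min($111,000, 20% × $44,280) = min($111,000, $8,856) = $8,856 (percentage binds)
Taxable value = $44,280 − $8,000 − $8,856 = $27,424
Redhawk Township: $27,424 × 0.00482 = $132.18368
Transit Authority: $27,424 × 0.00273 = $74.86752
Sagehill ISD: $27,424 × 0.0222 = $608.8128
Total = $815.864

$815.86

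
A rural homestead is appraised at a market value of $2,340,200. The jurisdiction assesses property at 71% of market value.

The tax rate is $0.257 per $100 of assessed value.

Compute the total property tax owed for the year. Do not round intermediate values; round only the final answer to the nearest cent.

Assessed value = $2,340,200 × 0.71 = $1,661,542
Tax = $1,661,542 × 0.00257 = $4,270.16294

$4,270.16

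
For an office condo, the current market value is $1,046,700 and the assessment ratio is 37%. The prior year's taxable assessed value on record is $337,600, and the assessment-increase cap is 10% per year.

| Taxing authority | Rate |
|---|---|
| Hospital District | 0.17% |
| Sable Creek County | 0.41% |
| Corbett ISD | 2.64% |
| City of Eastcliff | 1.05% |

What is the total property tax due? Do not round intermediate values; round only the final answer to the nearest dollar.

$15,857

Uncapped assessed value = $1,046,700 × 0.37 = $387,279
Cap limit = $337,600 × 1.1 = $371,360
Taxable assessed value = min($387,279, $371,360) = $371,360 (cap binds)
Hospital District: $371,360 × 0.0017 = $631.312
Sable Creek County: $371,360 × 0.0041 = $1,522.576
Corbett ISD: $371,360 × 0.0264 = $9,803.904
City of Eastcliff: $371,360 × 0.0105 = $3,899.28
Total = $15,857.072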